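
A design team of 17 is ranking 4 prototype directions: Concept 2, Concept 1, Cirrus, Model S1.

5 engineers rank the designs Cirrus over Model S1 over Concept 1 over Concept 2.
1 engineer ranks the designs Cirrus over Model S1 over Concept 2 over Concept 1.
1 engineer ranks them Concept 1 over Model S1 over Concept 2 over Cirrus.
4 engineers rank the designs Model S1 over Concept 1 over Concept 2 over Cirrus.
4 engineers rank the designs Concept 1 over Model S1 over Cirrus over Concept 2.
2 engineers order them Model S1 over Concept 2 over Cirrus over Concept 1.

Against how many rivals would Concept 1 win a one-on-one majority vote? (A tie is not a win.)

Concept 1 against each rival (17 engineers):
Concept 1 vs Concept 2: 14 to 3, Concept 1.
Concept 1 vs Cirrus: Concept 1, 9–8.
Concept 1 vs Model S1: Concept 1 preferred on 1+4 = 5 ballots; Model S1 wins 12–5.
Concept 1 beats Concept 2, Cirrus; loses to Model S1 — 2 pairwise wins.

2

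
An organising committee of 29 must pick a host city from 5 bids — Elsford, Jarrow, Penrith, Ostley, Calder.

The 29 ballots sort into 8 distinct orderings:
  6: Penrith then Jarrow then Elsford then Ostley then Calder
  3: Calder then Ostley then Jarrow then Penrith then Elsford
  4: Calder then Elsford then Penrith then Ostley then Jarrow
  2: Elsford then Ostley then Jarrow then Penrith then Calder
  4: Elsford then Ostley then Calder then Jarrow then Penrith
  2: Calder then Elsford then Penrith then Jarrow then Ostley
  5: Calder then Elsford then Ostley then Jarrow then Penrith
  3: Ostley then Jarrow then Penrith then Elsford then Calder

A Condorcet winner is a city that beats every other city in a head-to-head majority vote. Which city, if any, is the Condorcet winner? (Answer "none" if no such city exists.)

Elsford

Check each pair by majority over 29 ballots:
Elsford vs Jarrow: Elsford preferred on 4+2+4+2+5 = 17 ballots; Elsford wins 17–12.
Elsford vs Penrith: 17 to 12, Elsford.
Elsford vs Ostley: Elsford preferred on 6+4+2+4+2+5 = 23 ballots; Elsford wins 23–6.
Elsford vs Calder: Elsford is ranked higher on 6+2+4+3 = 15 ballots, Calder on 14. Elsford wins 15–14.
Jarrow vs Penrith: 17 to 12, Jarrow.
Jarrow vs Ostley: 8 to 21, Ostley.
Jarrow vs Calder: Jarrow is ranked higher on 6+2+3 = 11 ballots, Calder on 18. Calder wins 18–11.
Penrith vs Ostley: Penrith is ranked higher on 6+4+2 = 12 ballots, Ostley on 17. Ostley wins 17–12.
Penrith vs Calder: Penrith is ranked higher on 6+2+3 = 11 ballots, Calder on 18. Calder wins 18–11.
Ostley vs Calder: Ostley is ranked higher on 6+2+4+3 = 15 ballots, Calder on 14. Ostley wins 15–14.
Elsford beats each of Jarrow, Penrith, Ostley, Calder — Elsford is the Condorcet winner.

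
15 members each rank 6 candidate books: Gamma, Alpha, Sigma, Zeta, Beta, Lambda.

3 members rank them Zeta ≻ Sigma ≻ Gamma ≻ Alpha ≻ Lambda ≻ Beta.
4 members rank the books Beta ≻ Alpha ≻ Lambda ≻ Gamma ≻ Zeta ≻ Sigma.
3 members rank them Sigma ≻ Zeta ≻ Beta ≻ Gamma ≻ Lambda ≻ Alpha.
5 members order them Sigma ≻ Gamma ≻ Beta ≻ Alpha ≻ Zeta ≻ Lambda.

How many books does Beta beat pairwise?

Beta against each rival (15 members):
Beta vs Gamma: Gamma wins 8–7.
Beta vs Alpha: 12 to 3, Beta.
Beta vs Sigma: Beta preferred on 4 ballots; Sigma wins 11–4.
Beta vs Zeta: Beta wins 9–6.
Beta vs Lambda: Beta, 12–3.
Beta beats Alpha, Zeta, Lambda; loses to Gamma, Sigma — 3 pairwise wins.

3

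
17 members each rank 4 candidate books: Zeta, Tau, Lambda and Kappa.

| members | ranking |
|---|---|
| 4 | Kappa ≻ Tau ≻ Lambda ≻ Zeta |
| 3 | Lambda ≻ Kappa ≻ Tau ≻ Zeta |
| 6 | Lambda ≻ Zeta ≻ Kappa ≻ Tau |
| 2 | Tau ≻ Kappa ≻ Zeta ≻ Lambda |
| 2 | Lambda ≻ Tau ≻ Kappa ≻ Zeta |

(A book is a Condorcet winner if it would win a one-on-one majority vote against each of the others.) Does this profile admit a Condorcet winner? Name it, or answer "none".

Lambda

Head-to-head results (17 members):
Zeta vs Tau: Zeta is ranked higher on 6 ballots, Tau on 11. Tau wins 11–6.
Zeta vs Lambda: 2 to 15, Lambda.
Zeta vs Kappa: 6 for Zeta, 11 for Kappa — Kappa by 11–6.
Tau vs Lambda: Tau is ranked higher on 4+2 = 6 ballots, Lambda on 11. Lambda wins 11–6.
Tau vs Kappa: 2+2 = 4 for Tau, 13 for Kappa — Kappa by 13–4.
Lambda vs Kappa: Lambda preferred on 3+6+2 = 11 ballots; Lambda wins 11–6.
Lambda beats each of Zeta, Tau, Kappa — Lambda is the Condorcet winner.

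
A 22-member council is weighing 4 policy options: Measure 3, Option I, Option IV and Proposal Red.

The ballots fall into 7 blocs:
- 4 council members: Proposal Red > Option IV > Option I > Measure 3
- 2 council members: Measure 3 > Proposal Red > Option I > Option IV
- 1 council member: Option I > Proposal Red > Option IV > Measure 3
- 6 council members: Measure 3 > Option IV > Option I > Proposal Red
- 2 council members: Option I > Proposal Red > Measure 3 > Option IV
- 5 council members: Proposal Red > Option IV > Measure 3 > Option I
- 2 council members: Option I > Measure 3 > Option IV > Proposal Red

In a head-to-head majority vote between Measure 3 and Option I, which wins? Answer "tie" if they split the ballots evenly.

Ballots ranking Measure 3 above Option I: 2 + 6 + 5 = 13.
Ballots ranking Option I above Measure 3: 22 − 13 = 9.
Measure 3 wins the head-to-head 13–9.

Measure 3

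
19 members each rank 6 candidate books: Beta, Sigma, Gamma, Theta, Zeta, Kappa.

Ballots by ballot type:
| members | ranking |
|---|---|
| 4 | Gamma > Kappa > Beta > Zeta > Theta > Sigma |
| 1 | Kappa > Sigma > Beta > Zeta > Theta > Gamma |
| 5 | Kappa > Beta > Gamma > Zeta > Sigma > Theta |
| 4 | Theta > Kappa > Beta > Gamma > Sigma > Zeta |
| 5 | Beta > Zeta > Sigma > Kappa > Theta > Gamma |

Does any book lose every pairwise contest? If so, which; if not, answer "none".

none

Pairwise majorities:
Beta vs Sigma: Beta, 18–1.
Beta vs Gamma: Beta wins 15–4.
Beta vs Theta: Beta is ranked higher on 4+1+5+5 = 15 ballots, Theta on 4. Beta wins 15–4.
Beta vs Zeta: Beta is ranked higher on 4+1+5+4+5 = 19 ballots, Zeta on 0. Beta wins 19–0.
Beta vs Kappa: Kappa wins 14–5.
Sigma vs Gamma: Gamma, 13–6.
Sigma vs Theta: Sigma, 11–8.
Sigma vs Zeta: Sigma is ranked higher on 1+4 = 5 ballots, Zeta on 14. Zeta wins 14–5.
Sigma–Kappa: Kappa 14–5.
Gamma–Theta: Theta 10–9.
Gamma vs Zeta: Gamma is ranked higher on 4+5+4 = 13 ballots, Zeta on 6. Gamma wins 13–6.
Gamma vs Kappa: Gamma preferred on 4 ballots; Kappa wins 15–4.
Theta vs Zeta: Zeta wins 15–4.
Theta vs Kappa: Theta is ranked higher on 4 ballots, Kappa on 15. Kappa wins 15–4.
Zeta vs Kappa: Kappa, 14–5.
Every book wins at least one matchup (Beta beats Sigma; Sigma beats Theta; Gamma beats Sigma; Theta beats Gamma; Zeta beats Sigma; Kappa beats Beta), so there is no Condorcet loser.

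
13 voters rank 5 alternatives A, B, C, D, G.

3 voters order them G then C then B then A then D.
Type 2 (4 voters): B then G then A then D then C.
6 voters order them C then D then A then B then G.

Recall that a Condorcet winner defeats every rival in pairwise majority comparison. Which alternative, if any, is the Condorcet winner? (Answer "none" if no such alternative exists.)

Check each pair by majority over 13 ballots:
A vs B: A is ranked higher on 6 ballots, B on 7. B wins 7–6.
A vs C: A is ranked higher on 4 ballots, C on 9. C wins 9–4.
A vs D: A preferred on 3+4 = 7 ballots; A wins 7–6.
A vs G: 6 for A, 7 for G — G by 7–6.
B vs C: 4 to 9, C.
B vs D: 3+4 = 7 for B, 6 for D — B by 7–6.
B vs G: B is ranked higher on 4+6 = 10 ballots, G on 3. B wins 10–3.
C vs D: C is ranked higher on 3+6 = 9 ballots, D on 4. C wins 9–4.
C vs G: 6 to 7, G.
D vs G: 6 to 7, G.
Each alternative drops at least one matchup (A loses to B; B loses to C; C loses to G; D loses to A; G loses to B); the cycle B > G > C > B rules out a Condorcet winner.

none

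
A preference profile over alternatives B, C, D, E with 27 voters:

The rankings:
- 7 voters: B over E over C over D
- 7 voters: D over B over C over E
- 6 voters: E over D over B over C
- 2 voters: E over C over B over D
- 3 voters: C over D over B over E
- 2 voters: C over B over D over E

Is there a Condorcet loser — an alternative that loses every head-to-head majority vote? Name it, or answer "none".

Pairwise majorities:
B vs C: B, 20–7.
B–D: D 16–11.
B vs E: B preferred on 7+7+3+2 = 19 ballots; B wins 19–8.
C vs D: C is ranked higher on 7+2+3+2 = 14 ballots, D on 13. C wins 14–13.
C vs E: C is ranked higher on 7+3+2 = 12 ballots, E on 15. E wins 15–12.
D vs E: E wins 15–12.
Every alternative wins at least one matchup (B beats C; C beats D; D beats B; E beats C), so there is no Condorcet loser.

none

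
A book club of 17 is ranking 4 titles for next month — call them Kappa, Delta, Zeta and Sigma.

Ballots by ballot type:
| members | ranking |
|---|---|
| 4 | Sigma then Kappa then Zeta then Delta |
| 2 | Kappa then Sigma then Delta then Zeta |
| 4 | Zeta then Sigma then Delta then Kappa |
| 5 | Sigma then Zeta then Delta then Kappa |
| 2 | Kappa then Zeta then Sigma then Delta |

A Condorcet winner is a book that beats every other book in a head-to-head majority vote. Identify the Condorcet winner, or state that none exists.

Sigma

Head-to-head results (17 members):
Kappa vs Delta: Delta wins 9–8.
Kappa vs Zeta: Zeta wins 9–8.
Kappa–Sigma: Sigma 13–4.
Delta–Zeta: Zeta 15–2.
Delta–Sigma: Sigma 17–0.
Zeta–Sigma: Sigma 11–6.
Only Sigma has no losses; Sigma is the Condorcet winner.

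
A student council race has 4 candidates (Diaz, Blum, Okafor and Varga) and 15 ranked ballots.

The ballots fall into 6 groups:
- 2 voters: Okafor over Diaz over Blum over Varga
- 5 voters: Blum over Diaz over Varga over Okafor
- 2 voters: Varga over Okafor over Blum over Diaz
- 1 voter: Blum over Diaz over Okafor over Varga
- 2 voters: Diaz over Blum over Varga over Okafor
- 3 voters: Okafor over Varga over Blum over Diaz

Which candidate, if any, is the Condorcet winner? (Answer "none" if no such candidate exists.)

Blum

Check each pair by majority over 15 ballots:
Diaz vs Blum: 4 to 11, Blum.
Diaz vs Okafor: 5+1+2 = 8 for Diaz, 7 for Okafor — Diaz by 8–7.
Diaz vs Varga: Diaz preferred on 2+5+1+2 = 10 ballots; Diaz wins 10–5.
Blum–Okafor: Blum 8–7.
Blum vs Varga: Blum wins 10–5.
Okafor vs Varga: Okafor preferred on 2+1+3 = 6 ballots; Varga wins 9–6.
Only Blum has no losses; Blum is the Condorcet winner.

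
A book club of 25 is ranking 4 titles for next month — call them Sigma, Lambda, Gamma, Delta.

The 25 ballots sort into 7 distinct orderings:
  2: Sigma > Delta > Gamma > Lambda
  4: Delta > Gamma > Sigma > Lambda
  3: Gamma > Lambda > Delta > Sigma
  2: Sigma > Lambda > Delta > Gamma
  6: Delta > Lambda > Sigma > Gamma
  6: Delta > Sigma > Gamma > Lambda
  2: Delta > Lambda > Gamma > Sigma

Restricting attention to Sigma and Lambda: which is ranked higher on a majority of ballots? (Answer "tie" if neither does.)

Sigma

Ballots ranking Sigma above Lambda: 2 + 4 + 2 + 6 = 14.
Ballots ranking Lambda above Sigma: 25 − 14 = 11.
Sigma wins the head-to-head 14–11.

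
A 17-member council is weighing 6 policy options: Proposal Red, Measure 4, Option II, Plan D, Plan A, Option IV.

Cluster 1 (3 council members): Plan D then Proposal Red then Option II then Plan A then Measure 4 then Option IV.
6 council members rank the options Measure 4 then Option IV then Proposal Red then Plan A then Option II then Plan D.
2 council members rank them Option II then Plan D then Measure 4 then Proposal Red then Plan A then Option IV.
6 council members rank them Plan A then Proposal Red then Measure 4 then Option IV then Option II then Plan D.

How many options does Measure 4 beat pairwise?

Measure 4 against each rival (17 council members):
Measure 4 vs Proposal Red: 8 to 9, Proposal Red.
Measure 4 vs Option II: Measure 4 wins 12–5.
Measure 4 vs Plan D: Measure 4 wins 12–5.
Measure 4–Plan A: Plan A 9–8.
Measure 4–Option IV: Measure 4 17–0.
Measure 4 beats Option II, Plan D, Option IV; loses to Proposal Red, Plan A — 3 pairwise wins.

3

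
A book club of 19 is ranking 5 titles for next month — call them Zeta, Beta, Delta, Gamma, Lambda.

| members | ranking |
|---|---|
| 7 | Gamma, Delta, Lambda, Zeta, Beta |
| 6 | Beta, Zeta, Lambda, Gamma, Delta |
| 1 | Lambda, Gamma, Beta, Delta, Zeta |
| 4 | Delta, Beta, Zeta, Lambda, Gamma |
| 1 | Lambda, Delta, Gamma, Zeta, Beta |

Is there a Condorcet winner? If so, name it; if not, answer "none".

Pairwise majorities:
Zeta vs Beta: Zeta is ranked higher on 7+1 = 8 ballots, Beta on 11. Beta wins 11–8.
Zeta vs Delta: Zeta is ranked higher on 6 ballots, Delta on 13. Delta wins 13–6.
Zeta vs Gamma: Zeta is ranked higher on 6+4 = 10 ballots, Gamma on 9. Zeta wins 10–9.
Zeta vs Lambda: Zeta is ranked higher on 6+4 = 10 ballots, Lambda on 9. Zeta wins 10–9.
Beta vs Delta: 6+1 = 7 for Beta, 12 for Delta — Delta by 12–7.
Beta vs Gamma: Beta is ranked higher on 6+4 = 10 ballots, Gamma on 9. Beta wins 10–9.
Beta vs Lambda: Beta preferred on 6+4 = 10 ballots; Beta wins 10–9.
Delta vs Gamma: Delta is ranked higher on 4+1 = 5 ballots, Gamma on 14. Gamma wins 14–5.
Delta vs Lambda: Delta is ranked higher on 7+4 = 11 ballots, Lambda on 8. Delta wins 11–8.
Gamma vs Lambda: 7 to 12, Lambda.
Each book drops at least one matchup (Zeta loses to Beta; Beta loses to Delta; Delta loses to Gamma; Gamma loses to Zeta; Lambda loses to Zeta); the cycle Zeta > Gamma > Delta > Zeta rules out a Condorcet winner.

none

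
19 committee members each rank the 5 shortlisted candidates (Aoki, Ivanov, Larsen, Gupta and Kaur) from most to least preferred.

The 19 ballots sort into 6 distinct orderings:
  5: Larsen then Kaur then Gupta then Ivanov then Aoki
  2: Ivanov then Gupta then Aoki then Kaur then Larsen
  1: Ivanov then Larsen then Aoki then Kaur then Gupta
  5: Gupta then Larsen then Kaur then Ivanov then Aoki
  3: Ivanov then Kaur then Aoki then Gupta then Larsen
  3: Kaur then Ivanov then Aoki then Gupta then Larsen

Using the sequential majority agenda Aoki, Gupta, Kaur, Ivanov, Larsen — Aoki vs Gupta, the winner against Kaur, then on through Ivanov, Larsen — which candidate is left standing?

Round 1: Aoki vs Gupta — 7–12, Gupta advances.
Round 2: Gupta vs Kaur — 7–12, Kaur advances.
Round 3: Kaur vs Ivanov — 13–6, Kaur advances.
Round 4: Kaur vs Larsen — 8–11, Larsen advances.
Larsen survives the agenda.

Larsen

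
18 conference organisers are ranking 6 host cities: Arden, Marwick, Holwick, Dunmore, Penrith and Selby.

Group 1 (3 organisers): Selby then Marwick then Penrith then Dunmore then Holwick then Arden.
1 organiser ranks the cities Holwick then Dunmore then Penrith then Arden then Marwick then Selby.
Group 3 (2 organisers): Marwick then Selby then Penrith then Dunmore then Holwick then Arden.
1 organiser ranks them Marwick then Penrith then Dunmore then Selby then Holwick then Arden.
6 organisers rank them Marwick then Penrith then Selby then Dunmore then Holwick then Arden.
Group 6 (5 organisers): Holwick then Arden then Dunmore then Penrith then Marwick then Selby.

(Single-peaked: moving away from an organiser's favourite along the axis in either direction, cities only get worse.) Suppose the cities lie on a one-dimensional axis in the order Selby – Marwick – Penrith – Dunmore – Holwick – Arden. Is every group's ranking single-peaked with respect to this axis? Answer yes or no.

yes

Axis positions: Selby=1, Marwick=2, Penrith=3, Dunmore=4, Holwick=5, Arden=6.
Group 1 (peak Selby at position 1): ranking walks positions 1-2-3-4-5-6, expanding outward from the peak — single-peaked.
Group 2 (peak Holwick at position 5): ranking walks positions 5-4-3-6-2-1, expanding outward from the peak — single-peaked.
Group 3 (peak Marwick at position 2): ranking walks positions 2-1-3-4-5-6, expanding outward from the peak — single-peaked.
Group 4 (peak Marwick at position 2): ranking walks positions 2-3-4-1-5-6, expanding outward from the peak — single-peaked.
Group 5 (peak Marwick at position 2): ranking walks positions 2-3-1-4-5-6, expanding outward from the peak — single-peaked.
Group 6 (peak Holwick at position 5): ranking walks positions 5-6-4-3-2-1, expanding outward from the peak — single-peaked.
Every ranking is single-peaked on this axis.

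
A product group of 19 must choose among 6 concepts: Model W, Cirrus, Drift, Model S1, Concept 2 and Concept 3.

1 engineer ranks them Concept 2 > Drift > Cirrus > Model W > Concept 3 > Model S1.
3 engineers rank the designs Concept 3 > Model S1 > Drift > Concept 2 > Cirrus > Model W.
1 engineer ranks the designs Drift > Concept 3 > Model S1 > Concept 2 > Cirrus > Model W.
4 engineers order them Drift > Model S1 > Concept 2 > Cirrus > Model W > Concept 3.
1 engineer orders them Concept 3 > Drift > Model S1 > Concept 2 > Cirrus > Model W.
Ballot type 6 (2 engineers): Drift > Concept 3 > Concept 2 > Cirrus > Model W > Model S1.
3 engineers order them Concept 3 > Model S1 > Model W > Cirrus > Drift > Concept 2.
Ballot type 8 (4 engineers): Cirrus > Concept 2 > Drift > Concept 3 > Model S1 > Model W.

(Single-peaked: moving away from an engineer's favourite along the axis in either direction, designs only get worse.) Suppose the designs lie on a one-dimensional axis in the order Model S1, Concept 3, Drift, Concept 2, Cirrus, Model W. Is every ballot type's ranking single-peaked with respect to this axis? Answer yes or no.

no

Axis positions: Model S1=1, Concept 3=2, Drift=3, Concept 2=4, Cirrus=5, Model W=6.
Ballot type 1 (peak Concept 2 at position 4): ranking walks positions 4-3-5-6-2-1, expanding outward from the peak — single-peaked.
Ballot type 2 (peak Concept 3 at position 2): ranking walks positions 2-1-3-4-5-6, expanding outward from the peak — single-peaked.
Ballot type 3 (peak Drift at position 3): ranking walks positions 3-2-1-4-5-6, expanding outward from the peak — single-peaked.
Ballot type 4: ranking walks positions 3-1-4-5-6-2; Model S1 is ranked above Concept 3 even though Concept 3 lies between Model S1 and the peak Drift on the axis — preferences dip and rise again. Not single-peaked.
Ballot type 5 (peak Concept 3 at position 2): ranking walks positions 2-3-1-4-5-6, expanding outward from the peak — single-peaked.
Ballot type 6 (peak Drift at position 3): ranking walks positions 3-2-4-5-6-1, expanding outward from the peak — single-peaked.
Ballot type 7: ranking walks positions 2-1-6-5-3-4; Model W is ranked above Drift even though Drift lies between Model W and the peak Concept 3 on the axis — preferences dip and rise again. Not single-peaked.
Ballot type 8 (peak Cirrus at position 5): ranking walks positions 5-4-3-2-1-6, expanding outward from the peak — single-peaked.
Ballot type 4 violates single-peakedness, so the profile is not single-peaked on this axis.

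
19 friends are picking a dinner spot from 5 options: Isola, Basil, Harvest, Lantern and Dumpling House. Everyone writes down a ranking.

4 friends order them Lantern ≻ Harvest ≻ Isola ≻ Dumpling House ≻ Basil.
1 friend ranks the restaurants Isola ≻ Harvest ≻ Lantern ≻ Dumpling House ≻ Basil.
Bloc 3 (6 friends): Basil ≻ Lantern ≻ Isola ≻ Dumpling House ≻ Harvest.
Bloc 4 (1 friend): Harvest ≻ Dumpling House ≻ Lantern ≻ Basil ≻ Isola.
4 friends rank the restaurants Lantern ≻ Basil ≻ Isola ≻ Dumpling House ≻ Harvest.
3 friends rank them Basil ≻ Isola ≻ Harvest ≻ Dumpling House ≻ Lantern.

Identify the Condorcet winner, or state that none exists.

Pairwise majorities:
Isola vs Basil: 5 to 14, Basil.
Isola vs Harvest: Isola preferred on 1+6+4+3 = 14 ballots; Isola wins 14–5.
Isola vs Lantern: Isola is ranked higher on 1+3 = 4 ballots, Lantern on 15. Lantern wins 15–4.
Isola vs Dumpling House: Isola is ranked higher on 4+1+6+4+3 = 18 ballots, Dumpling House on 1. Isola wins 18–1.
Basil vs Harvest: Basil is ranked higher on 6+4+3 = 13 ballots, Harvest on 6. Basil wins 13–6.
Basil vs Lantern: 6+3 = 9 for Basil, 10 for Lantern — Lantern by 10–9.
Basil vs Dumpling House: Basil preferred on 6+4+3 = 13 ballots; Basil wins 13–6.
Harvest vs Lantern: 5 to 14, Lantern.
Harvest vs Dumpling House: Harvest is ranked higher on 4+1+1+3 = 9 ballots, Dumpling House on 10. Dumpling House wins 10–9.
Lantern vs Dumpling House: Lantern is ranked higher on 4+1+6+4 = 15 ballots, Dumpling House on 4. Lantern wins 15–4.
Lantern defeats every rival head-to-head and is the Condorcet winner.

Lantern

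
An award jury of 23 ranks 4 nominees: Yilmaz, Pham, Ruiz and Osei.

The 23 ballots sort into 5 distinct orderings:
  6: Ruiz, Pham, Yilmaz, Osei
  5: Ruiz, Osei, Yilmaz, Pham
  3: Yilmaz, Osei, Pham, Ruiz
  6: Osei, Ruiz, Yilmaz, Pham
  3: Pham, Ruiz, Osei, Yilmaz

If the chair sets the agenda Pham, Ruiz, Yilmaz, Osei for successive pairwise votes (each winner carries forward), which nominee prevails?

Ruiz

Round 1: Pham vs Ruiz — 6–17, Ruiz advances.
Round 2: Ruiz vs Yilmaz — 20–3, Ruiz advances.
Round 3: Ruiz vs Osei — 14–9, Ruiz advances.
Ruiz survives the agenda.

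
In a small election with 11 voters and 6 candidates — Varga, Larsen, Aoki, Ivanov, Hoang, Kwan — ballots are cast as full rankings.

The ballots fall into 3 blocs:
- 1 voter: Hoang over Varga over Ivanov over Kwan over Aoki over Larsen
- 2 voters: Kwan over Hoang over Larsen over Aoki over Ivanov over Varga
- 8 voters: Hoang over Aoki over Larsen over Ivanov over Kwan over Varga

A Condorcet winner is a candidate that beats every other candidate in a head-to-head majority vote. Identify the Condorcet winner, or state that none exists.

Hoang

Head-to-head results (11 voters):
Varga–Larsen: Larsen 10–1.
Varga–Aoki: Aoki 10–1.
Varga vs Ivanov: Varga is ranked higher on 1 ballot, Ivanov on 10. Ivanov wins 10–1.
Varga–Hoang: Hoang 11–0.
Varga vs Kwan: Kwan, 10–1.
Larsen vs Aoki: Aoki wins 9–2.
Larsen–Ivanov: Larsen 10–1.
Larsen vs Hoang: Larsen preferred on 0 ballots; Hoang wins 11–0.
Larsen–Kwan: Larsen 8–3.
Aoki vs Ivanov: Aoki, 10–1.
Aoki vs Hoang: 0 to 11, Hoang.
Aoki vs Kwan: Aoki, 8–3.
Ivanov vs Hoang: Ivanov preferred on 0 ballots; Hoang wins 11–0.
Ivanov vs Kwan: Ivanov, 9–2.
Hoang vs Kwan: Hoang wins 9–2.
Only Hoang has no losses; Hoang is the Condorcet winner.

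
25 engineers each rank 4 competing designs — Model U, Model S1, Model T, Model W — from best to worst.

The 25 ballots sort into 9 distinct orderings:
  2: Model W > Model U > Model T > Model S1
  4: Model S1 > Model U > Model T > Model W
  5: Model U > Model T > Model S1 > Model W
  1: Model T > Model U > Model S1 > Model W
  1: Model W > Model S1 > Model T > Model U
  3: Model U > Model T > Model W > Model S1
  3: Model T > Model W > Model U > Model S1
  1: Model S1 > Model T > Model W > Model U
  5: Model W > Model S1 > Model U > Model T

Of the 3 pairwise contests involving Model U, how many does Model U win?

3

Model U against each rival (25 engineers):
Model U vs Model S1: Model U, 14–11.
Model U vs Model T: Model U, 19–6.
Model U vs Model W: 13 to 12, Model U.
Model U beats Model S1, Model T, Model W — 3 pairwise wins.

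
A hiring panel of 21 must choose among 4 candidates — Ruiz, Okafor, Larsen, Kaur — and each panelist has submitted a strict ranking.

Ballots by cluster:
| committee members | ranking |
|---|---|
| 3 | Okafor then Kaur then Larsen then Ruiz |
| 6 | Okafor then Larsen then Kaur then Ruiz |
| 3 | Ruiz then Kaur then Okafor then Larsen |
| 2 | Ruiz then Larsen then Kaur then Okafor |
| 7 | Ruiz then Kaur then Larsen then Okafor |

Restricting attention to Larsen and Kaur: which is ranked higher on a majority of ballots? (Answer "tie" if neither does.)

Kaur

Ballots ranking Larsen above Kaur: 6 + 2 = 8.
Ballots ranking Kaur above Larsen: 21 − 8 = 13.
Kaur wins the head-to-head 13–8.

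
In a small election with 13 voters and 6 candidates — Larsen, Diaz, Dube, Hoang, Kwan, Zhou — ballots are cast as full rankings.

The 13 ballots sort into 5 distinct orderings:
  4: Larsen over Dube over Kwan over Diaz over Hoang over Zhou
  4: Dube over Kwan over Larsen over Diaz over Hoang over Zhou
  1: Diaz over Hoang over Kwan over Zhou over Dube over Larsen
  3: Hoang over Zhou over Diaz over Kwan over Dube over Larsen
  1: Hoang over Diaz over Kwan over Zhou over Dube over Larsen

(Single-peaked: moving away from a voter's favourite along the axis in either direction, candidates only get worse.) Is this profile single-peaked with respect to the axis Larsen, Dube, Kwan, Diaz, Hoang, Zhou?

yes

Axis positions: Larsen=1, Dube=2, Kwan=3, Diaz=4, Hoang=5, Zhou=6.
Faction 1 (peak Larsen at position 1): ranking walks positions 1-2-3-4-5-6, expanding outward from the peak — single-peaked.
Faction 2 (peak Dube at position 2): ranking walks positions 2-3-1-4-5-6, expanding outward from the peak — single-peaked.
Faction 3 (peak Diaz at position 4): ranking walks positions 4-5-3-6-2-1, expanding outward from the peak — single-peaked.
Faction 4 (peak Hoang at position 5): ranking walks positions 5-6-4-3-2-1, expanding outward from the peak — single-peaked.
Faction 5 (peak Hoang at position 5): ranking walks positions 5-4-3-6-2-1, expanding outward from the peak — single-peaked.
Every ranking is single-peaked on this axis.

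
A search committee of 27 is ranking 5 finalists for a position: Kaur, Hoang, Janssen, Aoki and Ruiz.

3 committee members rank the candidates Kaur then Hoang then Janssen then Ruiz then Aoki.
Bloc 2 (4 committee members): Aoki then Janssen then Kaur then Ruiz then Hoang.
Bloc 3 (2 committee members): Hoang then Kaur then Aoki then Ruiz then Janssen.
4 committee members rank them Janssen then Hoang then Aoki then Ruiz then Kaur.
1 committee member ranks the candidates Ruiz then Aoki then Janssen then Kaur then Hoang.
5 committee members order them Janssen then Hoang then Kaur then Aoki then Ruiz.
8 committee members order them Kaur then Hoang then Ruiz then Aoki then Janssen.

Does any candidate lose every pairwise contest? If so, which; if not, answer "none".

Pairwise majorities:
Kaur vs Hoang: 3+4+1+8 = 16 for Kaur, 11 for Hoang — Kaur by 16–11.
Kaur vs Janssen: 13 to 14, Janssen.
Kaur vs Aoki: 3+2+5+8 = 18 for Kaur, 9 for Aoki — Kaur by 18–9.
Kaur vs Ruiz: Kaur is ranked higher on 3+4+2+5+8 = 22 ballots, Ruiz on 5. Kaur wins 22–5.
Hoang vs Janssen: Hoang is ranked higher on 3+2+8 = 13 ballots, Janssen on 14. Janssen wins 14–13.
Hoang vs Aoki: Hoang is ranked higher on 3+2+4+5+8 = 22 ballots, Aoki on 5. Hoang wins 22–5.
Hoang vs Ruiz: Hoang preferred on 3+2+4+5+8 = 22 ballots; Hoang wins 22–5.
Janssen vs Aoki: Janssen is ranked higher on 3+4+5 = 12 ballots, Aoki on 15. Aoki wins 15–12.
Janssen vs Ruiz: Janssen wins 16–11.
Aoki vs Ruiz: Aoki wins 15–12.
Ruiz loses to every other candidate — it is the Condorcet loser.

Ruiz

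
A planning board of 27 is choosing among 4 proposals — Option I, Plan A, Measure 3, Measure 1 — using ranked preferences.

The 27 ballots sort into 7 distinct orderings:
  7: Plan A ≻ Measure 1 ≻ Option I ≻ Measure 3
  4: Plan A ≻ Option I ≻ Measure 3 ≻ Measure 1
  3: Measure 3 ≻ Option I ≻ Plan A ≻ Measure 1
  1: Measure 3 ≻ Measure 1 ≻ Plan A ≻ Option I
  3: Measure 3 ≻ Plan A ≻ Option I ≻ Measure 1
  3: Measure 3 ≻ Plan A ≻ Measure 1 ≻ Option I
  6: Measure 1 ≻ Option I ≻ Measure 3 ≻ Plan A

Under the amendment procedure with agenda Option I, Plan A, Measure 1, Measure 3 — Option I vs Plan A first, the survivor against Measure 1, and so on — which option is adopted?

Round 1: Option I vs Plan A — 9–18, Plan A advances.
Round 2: Plan A vs Measure 1 — 20–7, Plan A advances.
Round 3: Plan A vs Measure 3 — 11–16, Measure 3 advances.
Measure 3 survives the agenda.

Measure 3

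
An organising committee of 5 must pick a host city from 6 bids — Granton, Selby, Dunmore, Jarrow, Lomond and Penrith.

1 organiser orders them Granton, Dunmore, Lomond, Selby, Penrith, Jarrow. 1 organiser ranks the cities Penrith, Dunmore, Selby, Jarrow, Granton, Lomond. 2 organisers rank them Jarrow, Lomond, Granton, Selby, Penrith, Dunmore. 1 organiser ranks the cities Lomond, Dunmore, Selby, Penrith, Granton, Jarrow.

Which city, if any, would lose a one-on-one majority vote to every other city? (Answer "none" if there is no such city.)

none

Head-to-head results (5 organisers):
Granton vs Selby: 3 to 2, Granton.
Granton vs Dunmore: Granton, 3–2.
Granton–Jarrow: Jarrow 3–2.
Granton vs Lomond: Lomond wins 3–2.
Granton vs Penrith: Granton, 3–2.
Selby vs Dunmore: Selby preferred on 2 ballots; Dunmore wins 3–2.
Selby vs Jarrow: 3 to 2, Selby.
Selby vs Lomond: Lomond, 4–1.
Selby vs Penrith: Selby is ranked higher on 1+2+1 = 4 ballots, Penrith on 1. Selby wins 4–1.
Dunmore vs Jarrow: Dunmore, 3–2.
Dunmore vs Lomond: Lomond wins 3–2.
Dunmore vs Penrith: Penrith, 3–2.
Jarrow vs Lomond: 3 to 2, Jarrow.
Jarrow vs Penrith: Jarrow is ranked higher on 2 ballots, Penrith on 3. Penrith wins 3–2.
Lomond vs Penrith: Lomond preferred on 1+2+1 = 4 ballots; Lomond wins 4–1.
No city is winless: Granton beats Selby; Selby beats Jarrow; Dunmore beats Selby; Jarrow beats Granton; Lomond beats Granton; Penrith beats Dunmore. There is no Condorcet loser.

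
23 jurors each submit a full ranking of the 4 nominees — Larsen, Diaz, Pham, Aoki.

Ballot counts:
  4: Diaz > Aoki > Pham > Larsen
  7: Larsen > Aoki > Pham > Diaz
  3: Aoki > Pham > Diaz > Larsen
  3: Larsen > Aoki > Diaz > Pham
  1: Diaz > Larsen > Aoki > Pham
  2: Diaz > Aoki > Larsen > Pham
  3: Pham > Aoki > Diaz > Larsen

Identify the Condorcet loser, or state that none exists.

Head-to-head results (23 jurors):
Larsen–Diaz: Diaz 13–10.
Larsen vs Pham: Larsen, 13–10.
Larsen vs Aoki: Aoki wins 12–11.
Diaz vs Pham: 10 to 13, Pham.
Diaz–Aoki: Aoki 16–7.
Pham–Aoki: Aoki 20–3.
Every nominee wins at least one matchup (Larsen beats Pham; Diaz beats Larsen; Pham beats Diaz; Aoki beats Larsen), so there is no Condorcet loser.

none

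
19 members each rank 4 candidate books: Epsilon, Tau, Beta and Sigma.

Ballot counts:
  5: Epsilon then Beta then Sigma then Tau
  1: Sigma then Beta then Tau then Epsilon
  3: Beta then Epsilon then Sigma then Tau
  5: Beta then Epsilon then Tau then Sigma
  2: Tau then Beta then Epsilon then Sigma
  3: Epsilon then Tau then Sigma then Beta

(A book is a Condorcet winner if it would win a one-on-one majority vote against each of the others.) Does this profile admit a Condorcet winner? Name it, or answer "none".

Check each pair by majority over 19 ballots:
Epsilon vs Tau: Epsilon preferred on 5+3+5+3 = 16 ballots; Epsilon wins 16–3.
Epsilon vs Beta: 5+3 = 8 for Epsilon, 11 for Beta — Beta by 11–8.
Epsilon–Sigma: Epsilon 18–1.
Tau vs Beta: 5 to 14, Beta.
Tau vs Sigma: Tau is ranked higher on 5+2+3 = 10 ballots, Sigma on 9. Tau wins 10–9.
Beta vs Sigma: Beta is ranked higher on 5+3+5+2 = 15 ballots, Sigma on 4. Beta wins 15–4.
Beta beats each of Epsilon, Tau, Sigma — Beta is the Condorcet winner.

Beta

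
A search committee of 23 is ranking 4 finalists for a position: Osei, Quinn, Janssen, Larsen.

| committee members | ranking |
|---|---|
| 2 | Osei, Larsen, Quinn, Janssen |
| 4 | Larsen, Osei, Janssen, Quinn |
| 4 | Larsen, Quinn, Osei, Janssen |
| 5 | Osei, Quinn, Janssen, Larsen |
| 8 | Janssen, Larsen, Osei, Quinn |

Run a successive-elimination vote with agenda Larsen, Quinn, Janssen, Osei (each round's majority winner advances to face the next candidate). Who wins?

Osei

Round 1: Larsen vs Quinn — 18–5, Larsen advances.
Round 2: Larsen vs Janssen — 10–13, Janssen advances.
Round 3: Janssen vs Osei — 8–15, Osei advances.
The agenda winner is Osei.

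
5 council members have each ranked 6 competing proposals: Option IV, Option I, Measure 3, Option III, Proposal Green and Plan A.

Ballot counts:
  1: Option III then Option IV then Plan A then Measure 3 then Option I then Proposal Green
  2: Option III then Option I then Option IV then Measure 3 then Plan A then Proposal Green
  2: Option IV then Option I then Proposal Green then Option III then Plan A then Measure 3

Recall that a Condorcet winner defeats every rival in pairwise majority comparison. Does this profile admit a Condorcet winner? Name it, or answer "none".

Option III

Check each pair by majority over 5 ballots:
Option IV vs Option I: Option IV preferred on 1+2 = 3 ballots; Option IV wins 3–2.
Option IV vs Measure 3: 5 to 0, Option IV.
Option IV vs Option III: 2 to 3, Option III.
Option IV vs Proposal Green: Option IV preferred on 1+2+2 = 5 ballots; Option IV wins 5–0.
Option IV vs Plan A: 1+2+2 = 5 for Option IV, 0 for Plan A — Option IV by 5–0.
Option I vs Measure 3: Option I preferred on 2+2 = 4 ballots; Option I wins 4–1.
Option I vs Option III: Option I preferred on 2 ballots; Option III wins 3–2.
Option I vs Proposal Green: Option I is ranked higher on 1+2+2 = 5 ballots, Proposal Green on 0. Option I wins 5–0.
Option I vs Plan A: Option I is ranked higher on 2+2 = 4 ballots, Plan A on 1. Option I wins 4–1.
Measure 3 vs Option III: 0 for Measure 3, 5 for Option III — Option III by 5–0.
Measure 3 vs Proposal Green: 1+2 = 3 for Measure 3, 2 for Proposal Green — Measure 3 by 3–2.
Measure 3 vs Plan A: Measure 3 is ranked higher on 2 ballots, Plan A on 3. Plan A wins 3–2.
Option III vs Proposal Green: Option III preferred on 1+2 = 3 ballots; Option III wins 3–2.
Option III vs Plan A: Option III is ranked higher on 1+2+2 = 5 ballots, Plan A on 0. Option III wins 5–0.
Proposal Green vs Plan A: Proposal Green is ranked higher on 2 ballots, Plan A on 3. Plan A wins 3–2.
Option III wins every pairwise contest, so Option III is the Condorcet winner.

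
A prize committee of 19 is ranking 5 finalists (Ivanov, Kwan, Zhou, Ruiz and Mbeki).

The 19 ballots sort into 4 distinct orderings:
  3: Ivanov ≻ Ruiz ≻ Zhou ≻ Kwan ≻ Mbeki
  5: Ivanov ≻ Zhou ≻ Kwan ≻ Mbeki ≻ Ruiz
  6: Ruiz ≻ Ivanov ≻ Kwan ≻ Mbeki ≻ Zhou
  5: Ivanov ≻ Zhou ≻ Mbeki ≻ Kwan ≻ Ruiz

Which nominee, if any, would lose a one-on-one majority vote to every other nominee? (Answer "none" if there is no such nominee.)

Ruiz

Head-to-head results (19 jurors):
Ivanov vs Kwan: Ivanov, 19–0.
Ivanov vs Zhou: 3+5+6+5 = 19 for Ivanov, 0 for Zhou — Ivanov by 19–0.
Ivanov vs Ruiz: Ivanov wins 13–6.
Ivanov vs Mbeki: Ivanov, 19–0.
Kwan vs Zhou: Zhou wins 13–6.
Kwan vs Ruiz: Kwan is ranked higher on 5+5 = 10 ballots, Ruiz on 9. Kwan wins 10–9.
Kwan vs Mbeki: Kwan is ranked higher on 3+5+6 = 14 ballots, Mbeki on 5. Kwan wins 14–5.
Zhou–Ruiz: Zhou 10–9.
Zhou vs Mbeki: 3+5+5 = 13 for Zhou, 6 for Mbeki — Zhou by 13–6.
Ruiz vs Mbeki: Mbeki wins 10–9.
Only Ruiz has no wins; Ruiz is the Condorcet loser.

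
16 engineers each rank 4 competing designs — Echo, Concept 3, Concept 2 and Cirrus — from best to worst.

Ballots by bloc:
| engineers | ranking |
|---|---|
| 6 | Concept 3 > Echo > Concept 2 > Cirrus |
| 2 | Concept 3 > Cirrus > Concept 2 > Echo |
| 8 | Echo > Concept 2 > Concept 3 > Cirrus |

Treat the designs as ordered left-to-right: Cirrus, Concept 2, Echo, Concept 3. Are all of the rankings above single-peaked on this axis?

Axis positions: Cirrus=1, Concept 2=2, Echo=3, Concept 3=4.
Bloc 1 (peak Concept 3 at position 4): ranking walks positions 4-3-2-1, expanding outward from the peak — single-peaked.
Bloc 2: ranking walks positions 4-1-2-3; Cirrus is ranked above Echo even though Echo lies between Cirrus and the peak Concept 3 on the axis — preferences dip and rise again. Not single-peaked.
Bloc 3 (peak Echo at position 3): ranking walks positions 3-2-4-1, expanding outward from the peak — single-peaked.
Bloc 2 violates single-peakedness, so the profile is not single-peaked on this axis.

no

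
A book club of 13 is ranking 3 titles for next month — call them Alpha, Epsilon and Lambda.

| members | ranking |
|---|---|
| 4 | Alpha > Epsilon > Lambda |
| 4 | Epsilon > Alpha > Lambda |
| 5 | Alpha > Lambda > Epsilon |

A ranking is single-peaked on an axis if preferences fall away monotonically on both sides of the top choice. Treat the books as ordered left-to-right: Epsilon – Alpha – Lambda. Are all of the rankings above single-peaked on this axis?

Axis positions: Epsilon=1, Alpha=2, Lambda=3.
Group 1 (peak Alpha at position 2): ranking walks positions 2-1-3, expanding outward from the peak — single-peaked.
Group 2 (peak Epsilon at position 1): ranking walks positions 1-2-3, expanding outward from the peak — single-peaked.
Group 3 (peak Alpha at position 2): ranking walks positions 2-3-1, expanding outward from the peak — single-peaked.
Every ranking is single-peaked on this axis.

yes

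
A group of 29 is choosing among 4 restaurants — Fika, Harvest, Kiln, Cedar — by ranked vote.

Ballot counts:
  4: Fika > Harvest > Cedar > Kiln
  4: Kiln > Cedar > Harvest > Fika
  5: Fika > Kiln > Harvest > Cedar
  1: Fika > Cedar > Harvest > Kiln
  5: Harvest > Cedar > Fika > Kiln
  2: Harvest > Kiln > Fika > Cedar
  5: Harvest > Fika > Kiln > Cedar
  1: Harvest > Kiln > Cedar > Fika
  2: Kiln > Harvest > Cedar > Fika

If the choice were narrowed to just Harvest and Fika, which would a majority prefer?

Harvest

Ballots ranking Harvest above Fika: 4 + 5 + 2 + 5 + 1 + 2 = 19.
Ballots ranking Fika above Harvest: 29 − 19 = 10.
Harvest wins the head-to-head 19–10.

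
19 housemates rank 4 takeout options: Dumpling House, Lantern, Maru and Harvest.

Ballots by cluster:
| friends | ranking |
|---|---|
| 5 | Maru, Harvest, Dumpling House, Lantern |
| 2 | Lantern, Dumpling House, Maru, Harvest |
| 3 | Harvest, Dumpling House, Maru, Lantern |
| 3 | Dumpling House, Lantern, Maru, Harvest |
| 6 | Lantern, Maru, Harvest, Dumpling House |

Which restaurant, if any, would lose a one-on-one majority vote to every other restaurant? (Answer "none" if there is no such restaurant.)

Pairwise majorities:
Dumpling House vs Lantern: 11 to 8, Dumpling House.
Dumpling House vs Maru: Dumpling House preferred on 2+3+3 = 8 ballots; Maru wins 11–8.
Dumpling House vs Harvest: 2+3 = 5 for Dumpling House, 14 for Harvest — Harvest by 14–5.
Lantern vs Maru: Lantern preferred on 2+3+6 = 11 ballots; Lantern wins 11–8.
Lantern vs Harvest: Lantern wins 11–8.
Maru vs Harvest: Maru wins 16–3.
No restaurant is winless: Dumpling House beats Lantern; Lantern beats Maru; Maru beats Dumpling House; Harvest beats Dumpling House. There is no Condorcet loser.

none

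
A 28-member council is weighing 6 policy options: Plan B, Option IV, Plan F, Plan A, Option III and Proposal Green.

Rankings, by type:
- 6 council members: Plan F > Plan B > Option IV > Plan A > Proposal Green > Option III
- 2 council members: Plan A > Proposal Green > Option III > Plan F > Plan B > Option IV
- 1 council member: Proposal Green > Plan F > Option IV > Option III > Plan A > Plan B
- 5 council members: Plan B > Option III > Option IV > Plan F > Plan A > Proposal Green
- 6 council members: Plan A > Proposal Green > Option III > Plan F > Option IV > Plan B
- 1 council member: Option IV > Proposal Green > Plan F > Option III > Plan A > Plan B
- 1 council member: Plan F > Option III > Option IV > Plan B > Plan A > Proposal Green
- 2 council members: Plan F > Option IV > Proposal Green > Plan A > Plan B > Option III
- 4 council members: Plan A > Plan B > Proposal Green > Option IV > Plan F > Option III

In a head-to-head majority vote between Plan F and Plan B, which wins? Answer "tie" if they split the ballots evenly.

Plan F

Ballots ranking Plan F above Plan B: 6 + 2 + 1 + 6 + 1 + 1 + 2 = 19.
Ballots ranking Plan B above Plan F: 28 − 19 = 9.
Plan F wins the head-to-head 19–9.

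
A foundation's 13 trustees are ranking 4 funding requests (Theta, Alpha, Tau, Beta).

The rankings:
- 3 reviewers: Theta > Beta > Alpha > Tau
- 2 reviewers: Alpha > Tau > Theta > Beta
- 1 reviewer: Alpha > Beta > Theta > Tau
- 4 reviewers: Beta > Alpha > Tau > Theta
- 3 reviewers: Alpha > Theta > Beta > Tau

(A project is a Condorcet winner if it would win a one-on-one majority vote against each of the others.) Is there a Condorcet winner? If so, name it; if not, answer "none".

none

Head-to-head results (13 reviewers):
Theta vs Alpha: Alpha wins 10–3.
Theta vs Tau: Theta, 7–6.
Theta vs Beta: Theta wins 8–5.
Alpha vs Tau: Alpha wins 13–0.
Alpha vs Beta: Beta, 7–6.
Tau–Beta: Beta 11–2.
No project is unbeaten: Theta loses to Alpha; Alpha loses to Beta; Tau loses to Theta; Beta loses to Theta. In particular Theta > Beta > Alpha > Theta is a majority cycle — no Condorcet winner exists.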